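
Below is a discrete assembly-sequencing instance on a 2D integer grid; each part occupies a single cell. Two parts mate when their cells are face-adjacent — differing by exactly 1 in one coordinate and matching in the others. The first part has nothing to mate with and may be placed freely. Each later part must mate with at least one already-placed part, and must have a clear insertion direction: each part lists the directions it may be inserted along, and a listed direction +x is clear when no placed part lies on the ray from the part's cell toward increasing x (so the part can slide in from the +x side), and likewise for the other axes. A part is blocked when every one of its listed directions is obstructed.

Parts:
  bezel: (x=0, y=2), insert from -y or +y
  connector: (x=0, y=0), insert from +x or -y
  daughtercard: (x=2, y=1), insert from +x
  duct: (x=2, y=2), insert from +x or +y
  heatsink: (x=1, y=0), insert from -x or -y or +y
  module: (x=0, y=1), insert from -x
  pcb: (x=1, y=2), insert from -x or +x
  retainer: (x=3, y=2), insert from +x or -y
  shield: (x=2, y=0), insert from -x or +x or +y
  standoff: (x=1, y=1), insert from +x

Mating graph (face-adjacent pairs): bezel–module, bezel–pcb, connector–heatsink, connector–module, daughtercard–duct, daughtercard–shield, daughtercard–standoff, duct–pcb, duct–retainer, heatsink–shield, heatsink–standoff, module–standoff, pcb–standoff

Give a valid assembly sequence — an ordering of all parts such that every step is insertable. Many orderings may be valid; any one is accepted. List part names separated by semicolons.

module; connector; bezel; pcb; duct; standoff; daughtercard; retainer; heatsink; shield

1. module@(0, 1) [-x clear] — {module}
2. connector@(0, 0) [+x clear] — {connector, module}
3. bezel@(0, 2) [+y clear] — {bezel, connector, module}
4. pcb@(1, 2) [+x clear] — {bezel, connector, module, pcb}
5. duct@(2, 2) [+x clear] — {bezel, connector, duct, module, pcb}
6. standoff@(1, 1) [+x clear] — {bezel, connector, duct, module, pcb, standoff}
7. daughtercard@(2, 1) [+x clear] — {bezel, connector, daughtercard, duct, module, pcb, standoff}
8. retainer@(3, 2) [+x clear] — {bezel, connector, daughtercard, duct, module, pcb, retainer, standoff}
9. heatsink@(1, 0) [-y clear] — {bezel, connector, daughtercard, duct, heatsink, module, pcb, retainer, standoff}
10. shield@(2, 0) [+x clear] — {bezel, connector, daughtercard, duct, heatsink, module, pcb, retainer, shield, standoff}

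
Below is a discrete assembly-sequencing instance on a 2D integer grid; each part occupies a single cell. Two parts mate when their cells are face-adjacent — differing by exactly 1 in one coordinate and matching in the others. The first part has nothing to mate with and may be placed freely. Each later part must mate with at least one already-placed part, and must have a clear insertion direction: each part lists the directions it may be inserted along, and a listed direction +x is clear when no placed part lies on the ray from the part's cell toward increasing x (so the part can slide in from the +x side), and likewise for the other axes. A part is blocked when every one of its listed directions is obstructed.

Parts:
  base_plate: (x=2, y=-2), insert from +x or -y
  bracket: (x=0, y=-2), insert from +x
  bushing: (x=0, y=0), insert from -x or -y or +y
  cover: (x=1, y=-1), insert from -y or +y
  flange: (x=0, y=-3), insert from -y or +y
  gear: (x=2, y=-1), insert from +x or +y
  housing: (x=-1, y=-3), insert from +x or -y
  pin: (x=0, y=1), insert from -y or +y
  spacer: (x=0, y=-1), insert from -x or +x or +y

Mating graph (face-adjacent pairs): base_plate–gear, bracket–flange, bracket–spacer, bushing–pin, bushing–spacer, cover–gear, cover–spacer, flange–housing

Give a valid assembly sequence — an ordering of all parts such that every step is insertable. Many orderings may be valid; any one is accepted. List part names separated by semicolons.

1. housing@(-1, -3) [+x clear] — {housing}
2. flange@(0, -3) [-y clear] — {flange, housing}
3. bracket@(0, -2) [+x clear] — {bracket, flange, housing}
4. spacer@(0, -1) [-x clear] — {bracket, flange, housing, spacer}
5. cover@(1, -1) [-y clear] — {bracket, cover, flange, housing, spacer}
6. gear@(2, -1) [+x clear] — {bracket, cover, flange, gear, housing, spacer}
7. base_plate@(2, -2) [+x clear] — {base_plate, bracket, cover, flange, gear, housing, spacer}
8. bushing@(0, 0) [-x clear] — {base_plate, bracket, bushing, cover, flange, gear, housing, spacer}
9. pin@(0, 1) [+y clear] — {base_plate, bracket, bushing, cover, flange, gear, housing, pin, spacer}

housing; flange; bracket; spacer; cover; gear; base_plate; bushing; pin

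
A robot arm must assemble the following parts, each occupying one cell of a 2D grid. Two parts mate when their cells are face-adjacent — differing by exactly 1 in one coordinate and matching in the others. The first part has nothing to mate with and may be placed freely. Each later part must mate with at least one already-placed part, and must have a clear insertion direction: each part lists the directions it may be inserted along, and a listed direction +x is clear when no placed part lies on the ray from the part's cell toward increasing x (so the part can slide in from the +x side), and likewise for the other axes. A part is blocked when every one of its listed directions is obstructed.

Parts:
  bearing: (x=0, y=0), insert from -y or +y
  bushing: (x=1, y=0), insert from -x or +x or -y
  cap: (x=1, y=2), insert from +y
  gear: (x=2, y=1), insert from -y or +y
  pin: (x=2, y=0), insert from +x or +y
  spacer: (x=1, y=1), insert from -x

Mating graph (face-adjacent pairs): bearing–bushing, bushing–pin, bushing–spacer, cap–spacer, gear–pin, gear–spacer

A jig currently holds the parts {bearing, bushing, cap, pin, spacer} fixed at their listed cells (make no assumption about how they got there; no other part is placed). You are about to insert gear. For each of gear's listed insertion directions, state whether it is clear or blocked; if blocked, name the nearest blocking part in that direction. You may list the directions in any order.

-y: nearest on ray is pin@(2, 0) ⇒ blocked
+y: ray from gear(2, 1) has no placed part ⇒ clear

+y: clear; -y: blocked by pin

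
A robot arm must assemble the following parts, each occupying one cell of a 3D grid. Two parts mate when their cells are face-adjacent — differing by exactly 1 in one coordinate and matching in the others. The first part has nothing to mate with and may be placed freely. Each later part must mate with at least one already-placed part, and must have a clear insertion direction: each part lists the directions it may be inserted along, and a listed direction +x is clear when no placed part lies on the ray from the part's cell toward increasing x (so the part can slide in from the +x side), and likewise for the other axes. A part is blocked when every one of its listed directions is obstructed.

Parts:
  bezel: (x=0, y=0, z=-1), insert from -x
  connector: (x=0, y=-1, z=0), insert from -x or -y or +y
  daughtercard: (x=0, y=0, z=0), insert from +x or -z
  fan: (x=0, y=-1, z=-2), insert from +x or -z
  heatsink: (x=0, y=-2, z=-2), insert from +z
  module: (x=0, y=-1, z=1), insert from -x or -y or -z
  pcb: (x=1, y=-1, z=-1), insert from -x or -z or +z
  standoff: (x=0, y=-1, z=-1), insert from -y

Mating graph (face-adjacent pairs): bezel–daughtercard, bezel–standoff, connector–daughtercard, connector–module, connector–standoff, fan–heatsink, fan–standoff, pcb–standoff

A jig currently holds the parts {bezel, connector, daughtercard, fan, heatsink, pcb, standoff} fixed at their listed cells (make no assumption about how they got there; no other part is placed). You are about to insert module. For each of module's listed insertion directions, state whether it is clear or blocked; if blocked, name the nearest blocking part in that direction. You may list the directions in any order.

-x: ray from module(0, -1, 1) has no placed part ⇒ clear
-y: ray from module(0, -1, 1) has no placed part ⇒ clear
-z: nearest on ray is connector@(0, -1, 0) ⇒ blocked

-x: clear; -y: clear; -z: blocked by connector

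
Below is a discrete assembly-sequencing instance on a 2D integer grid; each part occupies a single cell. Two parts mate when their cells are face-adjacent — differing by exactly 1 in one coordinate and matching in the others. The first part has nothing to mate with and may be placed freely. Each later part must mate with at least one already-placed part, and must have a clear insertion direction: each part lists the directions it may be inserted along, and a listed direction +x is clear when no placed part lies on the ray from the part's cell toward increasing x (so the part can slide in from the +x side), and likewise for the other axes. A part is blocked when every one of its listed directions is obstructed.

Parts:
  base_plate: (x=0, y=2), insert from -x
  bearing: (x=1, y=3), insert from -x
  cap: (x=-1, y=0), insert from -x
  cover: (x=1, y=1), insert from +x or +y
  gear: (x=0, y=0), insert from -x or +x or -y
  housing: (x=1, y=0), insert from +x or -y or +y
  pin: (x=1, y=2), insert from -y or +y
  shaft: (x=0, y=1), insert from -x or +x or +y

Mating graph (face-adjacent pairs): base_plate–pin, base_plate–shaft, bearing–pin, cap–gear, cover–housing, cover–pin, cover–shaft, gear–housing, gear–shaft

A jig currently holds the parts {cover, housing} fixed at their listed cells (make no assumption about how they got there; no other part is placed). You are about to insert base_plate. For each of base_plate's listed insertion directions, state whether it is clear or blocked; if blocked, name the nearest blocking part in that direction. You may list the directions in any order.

-x: ray from base_plate(0, 2) has no placed part ⇒ clear

-x: clear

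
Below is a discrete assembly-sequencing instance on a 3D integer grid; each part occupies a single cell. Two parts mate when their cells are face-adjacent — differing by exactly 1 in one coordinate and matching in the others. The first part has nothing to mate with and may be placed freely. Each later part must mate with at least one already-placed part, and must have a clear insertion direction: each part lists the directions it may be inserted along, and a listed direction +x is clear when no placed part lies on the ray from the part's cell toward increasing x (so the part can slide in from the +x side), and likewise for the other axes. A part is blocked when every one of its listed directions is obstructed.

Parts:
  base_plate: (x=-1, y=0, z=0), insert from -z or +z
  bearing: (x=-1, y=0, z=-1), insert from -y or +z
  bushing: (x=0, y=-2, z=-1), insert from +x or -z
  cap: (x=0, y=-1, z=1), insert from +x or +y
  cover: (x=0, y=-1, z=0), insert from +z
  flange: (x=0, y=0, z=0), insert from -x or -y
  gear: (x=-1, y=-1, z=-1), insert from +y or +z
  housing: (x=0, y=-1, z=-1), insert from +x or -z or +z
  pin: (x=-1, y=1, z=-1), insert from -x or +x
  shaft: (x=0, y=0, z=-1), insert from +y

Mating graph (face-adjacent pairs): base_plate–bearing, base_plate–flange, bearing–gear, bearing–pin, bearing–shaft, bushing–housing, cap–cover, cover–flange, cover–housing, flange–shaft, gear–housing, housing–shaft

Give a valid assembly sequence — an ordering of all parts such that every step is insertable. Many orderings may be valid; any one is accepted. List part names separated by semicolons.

1. cover@(0, -1, 0) [+z clear] — {cover}
2. housing@(0, -1, -1) [+x clear] — {cover, housing}
3. shaft@(0, 0, -1) [+y clear] — {cover, housing, shaft}
4. gear@(-1, -1, -1) [+y clear] — {cover, gear, housing, shaft}
5. cap@(0, -1, 1) [+x clear] — {cap, cover, gear, housing, shaft}
6. flange@(0, 0, 0) [-x clear] — {cap, cover, flange, gear, housing, shaft}
7. bearing@(-1, 0, -1) [+z clear] — {bearing, cap, cover, flange, gear, housing, shaft}
8. base_plate@(-1, 0, 0) [+z clear] — {base_plate, bearing, cap, cover, flange, gear, housing, shaft}
9. pin@(-1, 1, -1) [-x clear] — {base_plate, bearing, cap, cover, flange, gear, housing, pin, shaft}
10. bushing@(0, -2, -1) [+x clear] — {base_plate, bearing, bushing, cap, cover, flange, gear, housing, pin, shaft}

cover; housing; shaft; gear; cap; flange; bearing; base_plate; pin; bushing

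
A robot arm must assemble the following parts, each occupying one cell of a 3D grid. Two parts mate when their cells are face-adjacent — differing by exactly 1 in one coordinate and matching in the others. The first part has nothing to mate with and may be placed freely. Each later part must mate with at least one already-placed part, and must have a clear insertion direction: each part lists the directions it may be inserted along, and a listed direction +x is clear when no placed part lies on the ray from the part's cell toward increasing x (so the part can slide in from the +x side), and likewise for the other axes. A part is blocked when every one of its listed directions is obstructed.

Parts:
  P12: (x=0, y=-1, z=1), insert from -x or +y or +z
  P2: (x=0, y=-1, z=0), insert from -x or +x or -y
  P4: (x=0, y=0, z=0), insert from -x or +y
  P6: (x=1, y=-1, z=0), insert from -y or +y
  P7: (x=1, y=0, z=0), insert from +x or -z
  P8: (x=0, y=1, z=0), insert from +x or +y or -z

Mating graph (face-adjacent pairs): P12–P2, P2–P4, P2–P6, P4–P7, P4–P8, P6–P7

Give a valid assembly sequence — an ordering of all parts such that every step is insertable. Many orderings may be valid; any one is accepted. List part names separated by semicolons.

P8; P4; P2; P6; P12; P7

1. P8@(0, 1, 0) [+x clear] — {P8}
2. P4@(0, 0, 0) [-x clear] — {P4, P8}
3. P2@(0, -1, 0) [-x clear] — {P2, P4, P8}
4. P6@(1, -1, 0) [-y clear] — {P2, P4, P6, P8}
5. P12@(0, -1, 1) [-x clear] — {P12, P2, P4, P6, P8}
6. P7@(1, 0, 0) [+x clear] — {P12, P2, P4, P6, P7, P8}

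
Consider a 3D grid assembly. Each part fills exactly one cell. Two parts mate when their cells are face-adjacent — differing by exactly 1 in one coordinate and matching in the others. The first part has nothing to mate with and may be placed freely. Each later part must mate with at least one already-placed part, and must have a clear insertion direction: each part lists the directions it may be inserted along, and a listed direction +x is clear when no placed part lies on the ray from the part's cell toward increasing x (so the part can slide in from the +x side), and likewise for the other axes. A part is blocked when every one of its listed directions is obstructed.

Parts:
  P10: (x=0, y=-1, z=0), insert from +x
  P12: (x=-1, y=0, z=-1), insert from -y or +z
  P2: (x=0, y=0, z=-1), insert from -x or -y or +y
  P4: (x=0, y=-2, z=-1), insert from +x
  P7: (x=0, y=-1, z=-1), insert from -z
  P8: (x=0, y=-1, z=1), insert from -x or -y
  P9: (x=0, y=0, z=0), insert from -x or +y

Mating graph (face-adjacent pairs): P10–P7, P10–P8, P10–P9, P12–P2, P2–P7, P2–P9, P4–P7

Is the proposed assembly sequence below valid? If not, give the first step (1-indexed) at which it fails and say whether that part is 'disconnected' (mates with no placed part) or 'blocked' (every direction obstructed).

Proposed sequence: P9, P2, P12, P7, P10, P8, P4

1. P9@(0, 0, 0) [-x clear] — {P9}
2. P2@(0, 0, -1) [-x clear] — {P2, P9}
3. P12@(-1, 0, -1) [-y clear] — {P12, P2, P9}
4. P7@(0, -1, -1) [-z clear] — {P12, P2, P7, P9}
5. P10@(0, -1, 0) [+x clear] — {P10, P12, P2, P7, P9}
6. P8@(0, -1, 1) [-x clear] — {P10, P12, P2, P7, P8, P9}
7. P4@(0, -2, -1) [+x clear] — {P10, P12, P2, P4, P7, P8, P9}

Valid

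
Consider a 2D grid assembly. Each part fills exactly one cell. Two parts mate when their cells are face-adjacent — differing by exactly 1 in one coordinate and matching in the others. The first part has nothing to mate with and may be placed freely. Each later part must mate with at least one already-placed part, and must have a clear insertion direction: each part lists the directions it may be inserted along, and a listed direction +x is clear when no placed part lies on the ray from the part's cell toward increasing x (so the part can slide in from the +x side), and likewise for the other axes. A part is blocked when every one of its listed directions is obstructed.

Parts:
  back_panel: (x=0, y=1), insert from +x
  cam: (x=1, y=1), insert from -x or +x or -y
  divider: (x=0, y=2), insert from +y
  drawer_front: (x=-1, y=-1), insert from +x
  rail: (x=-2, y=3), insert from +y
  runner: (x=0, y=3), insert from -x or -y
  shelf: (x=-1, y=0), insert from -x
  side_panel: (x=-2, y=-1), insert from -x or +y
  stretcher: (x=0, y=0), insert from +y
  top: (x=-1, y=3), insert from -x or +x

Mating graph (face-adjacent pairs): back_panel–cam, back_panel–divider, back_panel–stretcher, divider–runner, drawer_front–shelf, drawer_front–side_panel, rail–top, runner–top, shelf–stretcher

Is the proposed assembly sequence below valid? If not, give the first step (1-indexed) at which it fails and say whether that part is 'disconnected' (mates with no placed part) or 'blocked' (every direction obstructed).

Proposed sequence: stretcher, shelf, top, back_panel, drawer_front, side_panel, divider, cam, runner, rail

Invalid at step 3 (disconnected)

1. stretcher@(0, 0) [+y clear] — {stretcher}
2. shelf@(-1, 0) [-x clear] — {shelf, stretcher}
3. top@(-1, 3) — no placed neighbour ⇒ disconnected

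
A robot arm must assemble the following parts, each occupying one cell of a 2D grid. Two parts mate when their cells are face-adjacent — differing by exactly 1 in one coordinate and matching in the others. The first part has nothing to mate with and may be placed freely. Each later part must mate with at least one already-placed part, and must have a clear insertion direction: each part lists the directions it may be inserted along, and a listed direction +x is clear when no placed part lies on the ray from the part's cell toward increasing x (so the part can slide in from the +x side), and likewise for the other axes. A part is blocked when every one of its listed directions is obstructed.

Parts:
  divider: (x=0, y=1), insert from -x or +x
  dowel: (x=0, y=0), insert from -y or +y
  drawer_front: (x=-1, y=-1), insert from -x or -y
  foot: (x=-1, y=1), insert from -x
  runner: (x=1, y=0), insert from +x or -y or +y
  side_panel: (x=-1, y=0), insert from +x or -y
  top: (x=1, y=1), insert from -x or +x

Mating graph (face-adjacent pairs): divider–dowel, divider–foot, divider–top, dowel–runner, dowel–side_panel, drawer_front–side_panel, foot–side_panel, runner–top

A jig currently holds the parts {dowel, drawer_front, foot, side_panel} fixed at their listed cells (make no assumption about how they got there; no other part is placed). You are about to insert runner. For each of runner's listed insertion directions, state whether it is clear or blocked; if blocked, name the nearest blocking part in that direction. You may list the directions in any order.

+x: ray from runner(1, 0) has no placed part ⇒ clear
-y: ray from runner(1, 0) has no placed part ⇒ clear
+y: ray from runner(1, 0) has no placed part ⇒ clear

+x: clear; +y: clear; -y: clear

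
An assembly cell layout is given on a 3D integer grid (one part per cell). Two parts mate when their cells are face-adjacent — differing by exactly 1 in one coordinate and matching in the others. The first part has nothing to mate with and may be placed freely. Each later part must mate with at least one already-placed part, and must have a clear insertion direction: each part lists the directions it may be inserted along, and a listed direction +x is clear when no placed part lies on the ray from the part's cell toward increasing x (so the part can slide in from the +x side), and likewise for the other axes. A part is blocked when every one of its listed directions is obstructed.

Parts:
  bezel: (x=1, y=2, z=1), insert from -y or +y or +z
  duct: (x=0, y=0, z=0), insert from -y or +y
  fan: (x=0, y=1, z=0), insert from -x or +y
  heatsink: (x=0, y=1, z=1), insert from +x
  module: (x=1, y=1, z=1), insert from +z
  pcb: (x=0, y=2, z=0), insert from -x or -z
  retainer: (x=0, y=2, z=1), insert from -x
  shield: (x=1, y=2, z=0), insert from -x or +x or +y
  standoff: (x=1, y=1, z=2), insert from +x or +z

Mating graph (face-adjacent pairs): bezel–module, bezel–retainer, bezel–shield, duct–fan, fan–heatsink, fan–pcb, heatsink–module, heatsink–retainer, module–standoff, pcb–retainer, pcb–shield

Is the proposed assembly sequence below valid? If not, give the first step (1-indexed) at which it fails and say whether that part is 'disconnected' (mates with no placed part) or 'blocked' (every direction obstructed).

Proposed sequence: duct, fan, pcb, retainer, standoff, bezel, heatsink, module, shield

Invalid at step 5 (disconnected)

1. duct@(0, 0, 0) [-y clear] — {duct}
2. fan@(0, 1, 0) [-x clear] — {duct, fan}
3. pcb@(0, 2, 0) [-x clear] — {duct, fan, pcb}
4. retainer@(0, 2, 1) [-x clear] — {duct, fan, pcb, retainer}
5. standoff@(1, 1, 2) — no placed neighbour ⇒ disconnected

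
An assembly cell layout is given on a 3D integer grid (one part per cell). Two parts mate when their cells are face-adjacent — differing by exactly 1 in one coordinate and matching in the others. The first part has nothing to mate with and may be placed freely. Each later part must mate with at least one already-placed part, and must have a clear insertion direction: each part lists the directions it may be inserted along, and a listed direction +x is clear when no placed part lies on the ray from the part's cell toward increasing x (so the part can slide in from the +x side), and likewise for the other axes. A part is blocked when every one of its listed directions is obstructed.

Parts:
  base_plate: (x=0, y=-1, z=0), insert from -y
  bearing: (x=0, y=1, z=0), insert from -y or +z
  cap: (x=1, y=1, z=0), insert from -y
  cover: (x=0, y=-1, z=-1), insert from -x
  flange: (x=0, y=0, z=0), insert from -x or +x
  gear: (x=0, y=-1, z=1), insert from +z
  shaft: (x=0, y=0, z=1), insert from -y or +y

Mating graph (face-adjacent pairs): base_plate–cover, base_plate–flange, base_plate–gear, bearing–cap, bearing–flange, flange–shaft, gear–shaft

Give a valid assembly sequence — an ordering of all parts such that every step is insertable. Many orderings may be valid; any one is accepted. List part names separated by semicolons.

1. gear@(0, -1, 1) [+z clear] — {gear}
2. base_plate@(0, -1, 0) [-y clear] — {base_plate, gear}
3. cover@(0, -1, -1) [-x clear] — {base_plate, cover, gear}
4. flange@(0, 0, 0) [-x clear] — {base_plate, cover, flange, gear}
5. bearing@(0, 1, 0) [+z clear] — {base_plate, bearing, cover, flange, gear}
6. cap@(1, 1, 0) [-y clear] — {base_plate, bearing, cap, cover, flange, gear}
7. shaft@(0, 0, 1) [+y clear] — {base_plate, bearing, cap, cover, flange, gear, shaft}

gear; base_plate; cover; flange; bearing; cap; shaft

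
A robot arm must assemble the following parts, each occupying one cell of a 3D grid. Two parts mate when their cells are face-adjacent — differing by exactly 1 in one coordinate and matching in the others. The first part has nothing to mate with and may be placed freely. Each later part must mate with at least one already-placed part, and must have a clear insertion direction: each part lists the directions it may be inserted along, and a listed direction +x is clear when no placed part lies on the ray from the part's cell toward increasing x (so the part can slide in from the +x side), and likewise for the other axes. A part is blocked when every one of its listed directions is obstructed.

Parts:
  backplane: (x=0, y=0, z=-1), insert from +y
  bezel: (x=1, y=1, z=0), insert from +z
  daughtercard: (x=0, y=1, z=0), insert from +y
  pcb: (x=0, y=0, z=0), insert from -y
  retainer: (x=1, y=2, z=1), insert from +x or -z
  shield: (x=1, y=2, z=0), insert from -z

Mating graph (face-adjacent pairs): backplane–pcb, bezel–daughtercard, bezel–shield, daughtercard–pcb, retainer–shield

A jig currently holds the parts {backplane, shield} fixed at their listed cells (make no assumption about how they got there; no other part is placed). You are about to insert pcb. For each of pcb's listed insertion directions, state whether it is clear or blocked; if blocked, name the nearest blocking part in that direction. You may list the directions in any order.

-y: clear

-y: ray from pcb(0, 0, 0) has no placed part ⇒ clear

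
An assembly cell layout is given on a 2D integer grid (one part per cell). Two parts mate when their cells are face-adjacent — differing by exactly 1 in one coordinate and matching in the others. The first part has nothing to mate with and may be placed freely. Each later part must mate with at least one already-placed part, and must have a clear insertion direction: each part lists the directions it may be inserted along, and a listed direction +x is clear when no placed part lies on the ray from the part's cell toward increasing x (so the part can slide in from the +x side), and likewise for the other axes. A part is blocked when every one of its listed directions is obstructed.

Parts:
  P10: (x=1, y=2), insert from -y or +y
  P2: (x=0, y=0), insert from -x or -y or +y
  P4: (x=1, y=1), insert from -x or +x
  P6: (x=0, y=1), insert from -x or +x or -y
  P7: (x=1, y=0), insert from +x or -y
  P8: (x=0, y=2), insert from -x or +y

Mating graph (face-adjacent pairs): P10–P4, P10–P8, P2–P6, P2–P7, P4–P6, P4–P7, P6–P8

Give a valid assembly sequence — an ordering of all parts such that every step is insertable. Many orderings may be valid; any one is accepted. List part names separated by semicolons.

P4; P10; P6; P2; P7; P8

1. P4@(1, 1) [-x clear] — {P4}
2. P10@(1, 2) [+y clear] — {P10, P4}
3. P6@(0, 1) [-x clear] — {P10, P4, P6}
4. P2@(0, 0) [-x clear] — {P10, P2, P4, P6}
5. P7@(1, 0) [+x clear] — {P10, P2, P4, P6, P7}
6. P8@(0, 2) [-x clear] — {P10, P2, P4, P6, P7, P8}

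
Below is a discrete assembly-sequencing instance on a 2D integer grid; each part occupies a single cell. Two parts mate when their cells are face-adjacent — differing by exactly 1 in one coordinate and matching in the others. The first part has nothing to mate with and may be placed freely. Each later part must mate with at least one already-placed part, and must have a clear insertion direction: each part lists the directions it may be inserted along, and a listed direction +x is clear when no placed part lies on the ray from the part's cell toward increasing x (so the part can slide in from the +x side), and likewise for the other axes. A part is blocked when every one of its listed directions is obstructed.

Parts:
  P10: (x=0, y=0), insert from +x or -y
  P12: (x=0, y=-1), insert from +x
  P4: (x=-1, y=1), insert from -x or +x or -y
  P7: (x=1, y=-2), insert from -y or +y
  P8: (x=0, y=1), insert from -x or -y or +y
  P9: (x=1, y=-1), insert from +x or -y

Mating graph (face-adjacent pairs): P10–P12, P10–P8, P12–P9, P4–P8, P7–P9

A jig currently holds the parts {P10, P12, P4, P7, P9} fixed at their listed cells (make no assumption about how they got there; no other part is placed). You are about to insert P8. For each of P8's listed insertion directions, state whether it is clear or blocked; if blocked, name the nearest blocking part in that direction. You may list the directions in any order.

-x: nearest on ray is P4@(-1, 1) ⇒ blocked
-y: nearest on ray is P10@(0, 0) ⇒ blocked
+y: ray from P8(0, 1) has no placed part ⇒ clear

+y: clear; -x: blocked by P4; -y: blocked by P10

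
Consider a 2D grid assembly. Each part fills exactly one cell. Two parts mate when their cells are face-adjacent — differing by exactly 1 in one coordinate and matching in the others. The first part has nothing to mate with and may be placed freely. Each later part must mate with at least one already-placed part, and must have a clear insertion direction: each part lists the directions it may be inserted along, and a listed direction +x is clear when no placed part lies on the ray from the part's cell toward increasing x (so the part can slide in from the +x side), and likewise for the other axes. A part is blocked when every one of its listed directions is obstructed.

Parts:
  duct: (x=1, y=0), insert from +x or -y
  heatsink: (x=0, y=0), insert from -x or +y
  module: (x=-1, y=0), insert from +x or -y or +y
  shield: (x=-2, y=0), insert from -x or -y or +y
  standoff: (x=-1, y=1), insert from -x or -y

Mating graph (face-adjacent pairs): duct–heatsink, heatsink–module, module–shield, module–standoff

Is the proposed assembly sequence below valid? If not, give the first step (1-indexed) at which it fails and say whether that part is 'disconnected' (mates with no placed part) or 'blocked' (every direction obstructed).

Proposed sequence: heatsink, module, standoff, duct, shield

Valid

1. heatsink@(0, 0) [-x clear] — {heatsink}
2. module@(-1, 0) [-y clear] — {heatsink, module}
3. standoff@(-1, 1) [-x clear] — {heatsink, module, standoff}
4. duct@(1, 0) [+x clear] — {duct, heatsink, module, standoff}
5. shield@(-2, 0) [-x clear] — {duct, heatsink, module, shield, standoff}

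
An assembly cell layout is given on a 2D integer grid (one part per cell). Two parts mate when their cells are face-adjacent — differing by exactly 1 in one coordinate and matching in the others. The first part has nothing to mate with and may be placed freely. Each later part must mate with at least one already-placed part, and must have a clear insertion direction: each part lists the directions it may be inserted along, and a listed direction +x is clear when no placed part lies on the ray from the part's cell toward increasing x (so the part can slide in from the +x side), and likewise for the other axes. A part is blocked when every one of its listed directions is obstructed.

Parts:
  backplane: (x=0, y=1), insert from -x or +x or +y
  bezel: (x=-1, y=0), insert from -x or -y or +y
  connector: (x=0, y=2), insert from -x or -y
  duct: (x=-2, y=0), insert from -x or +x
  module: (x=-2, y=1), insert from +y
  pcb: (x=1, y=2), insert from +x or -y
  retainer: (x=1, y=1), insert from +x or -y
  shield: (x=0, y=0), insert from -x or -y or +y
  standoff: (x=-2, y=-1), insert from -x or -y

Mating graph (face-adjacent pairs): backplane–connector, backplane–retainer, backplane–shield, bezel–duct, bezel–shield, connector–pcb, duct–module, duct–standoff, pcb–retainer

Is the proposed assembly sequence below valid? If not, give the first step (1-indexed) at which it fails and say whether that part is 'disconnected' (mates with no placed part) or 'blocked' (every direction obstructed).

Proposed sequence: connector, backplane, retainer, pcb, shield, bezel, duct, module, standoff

1. connector@(0, 2) [-x clear] — {connector}
2. backplane@(0, 1) [-x clear] — {backplane, connector}
3. retainer@(1, 1) [+x clear] — {backplane, connector, retainer}
4. pcb@(1, 2) [+x clear] — {backplane, connector, pcb, retainer}
5. shield@(0, 0) [-x clear] — {backplane, connector, pcb, retainer, shield}
6. bezel@(-1, 0) [-x clear] — {backplane, bezel, connector, pcb, retainer, shield}
7. duct@(-2, 0) [-x clear] — {backplane, bezel, connector, duct, pcb, retainer, shield}
8. module@(-2, 1) [+y clear] — {backplane, bezel, connector, duct, module, pcb, retainer, shield}
9. standoff@(-2, -1) [-x clear] — {backplane, bezel, connector, duct, module, pcb, retainer, shield, standoff}

Valid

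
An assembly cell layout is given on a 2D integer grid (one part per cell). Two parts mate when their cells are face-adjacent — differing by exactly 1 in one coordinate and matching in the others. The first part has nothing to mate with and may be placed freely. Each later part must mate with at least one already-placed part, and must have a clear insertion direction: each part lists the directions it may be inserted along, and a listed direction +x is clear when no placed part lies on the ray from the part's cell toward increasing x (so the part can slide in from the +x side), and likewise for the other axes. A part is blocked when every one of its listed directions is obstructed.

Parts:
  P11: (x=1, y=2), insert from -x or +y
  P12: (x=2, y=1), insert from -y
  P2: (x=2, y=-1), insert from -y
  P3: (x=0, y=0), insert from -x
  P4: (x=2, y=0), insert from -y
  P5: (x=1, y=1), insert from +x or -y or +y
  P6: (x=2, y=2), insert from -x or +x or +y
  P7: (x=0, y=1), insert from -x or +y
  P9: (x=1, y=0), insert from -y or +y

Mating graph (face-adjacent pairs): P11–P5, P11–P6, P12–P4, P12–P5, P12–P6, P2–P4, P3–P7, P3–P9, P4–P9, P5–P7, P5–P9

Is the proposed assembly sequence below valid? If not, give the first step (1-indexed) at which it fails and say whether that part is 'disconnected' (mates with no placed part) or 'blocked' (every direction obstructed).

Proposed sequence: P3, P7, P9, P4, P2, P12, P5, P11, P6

1. P3@(0, 0) [-x clear] — {P3}
2. P7@(0, 1) [-x clear] — {P3, P7}
3. P9@(1, 0) [-y clear] — {P3, P7, P9}
4. P4@(2, 0) [-y clear] — {P3, P4, P7, P9}
5. P2@(2, -1) [-y clear] — {P2, P3, P4, P7, P9}
6. P12@(2, 1) — -y all obstructed ⇒ blocked

Invalid at step 6 (blocked)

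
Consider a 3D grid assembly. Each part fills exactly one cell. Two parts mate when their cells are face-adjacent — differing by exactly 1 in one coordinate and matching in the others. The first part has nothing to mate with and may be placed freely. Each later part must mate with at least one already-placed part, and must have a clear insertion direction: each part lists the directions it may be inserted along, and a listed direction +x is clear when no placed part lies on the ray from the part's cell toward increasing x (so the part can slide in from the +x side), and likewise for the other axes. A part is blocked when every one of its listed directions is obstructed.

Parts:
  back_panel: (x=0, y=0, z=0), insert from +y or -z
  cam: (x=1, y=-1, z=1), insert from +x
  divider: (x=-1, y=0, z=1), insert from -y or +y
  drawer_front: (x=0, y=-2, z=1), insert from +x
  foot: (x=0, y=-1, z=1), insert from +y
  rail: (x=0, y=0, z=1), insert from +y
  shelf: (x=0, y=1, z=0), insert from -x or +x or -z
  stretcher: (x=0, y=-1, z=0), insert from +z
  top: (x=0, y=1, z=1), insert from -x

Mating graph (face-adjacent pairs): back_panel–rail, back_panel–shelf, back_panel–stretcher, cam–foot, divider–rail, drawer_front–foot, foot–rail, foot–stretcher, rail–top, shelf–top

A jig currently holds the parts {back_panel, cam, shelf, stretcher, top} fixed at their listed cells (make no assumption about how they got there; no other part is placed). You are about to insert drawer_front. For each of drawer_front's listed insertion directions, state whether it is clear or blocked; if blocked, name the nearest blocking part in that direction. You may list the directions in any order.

+x: clear

+x: ray from drawer_front(0, -2, 1) has no placed part ⇒ clear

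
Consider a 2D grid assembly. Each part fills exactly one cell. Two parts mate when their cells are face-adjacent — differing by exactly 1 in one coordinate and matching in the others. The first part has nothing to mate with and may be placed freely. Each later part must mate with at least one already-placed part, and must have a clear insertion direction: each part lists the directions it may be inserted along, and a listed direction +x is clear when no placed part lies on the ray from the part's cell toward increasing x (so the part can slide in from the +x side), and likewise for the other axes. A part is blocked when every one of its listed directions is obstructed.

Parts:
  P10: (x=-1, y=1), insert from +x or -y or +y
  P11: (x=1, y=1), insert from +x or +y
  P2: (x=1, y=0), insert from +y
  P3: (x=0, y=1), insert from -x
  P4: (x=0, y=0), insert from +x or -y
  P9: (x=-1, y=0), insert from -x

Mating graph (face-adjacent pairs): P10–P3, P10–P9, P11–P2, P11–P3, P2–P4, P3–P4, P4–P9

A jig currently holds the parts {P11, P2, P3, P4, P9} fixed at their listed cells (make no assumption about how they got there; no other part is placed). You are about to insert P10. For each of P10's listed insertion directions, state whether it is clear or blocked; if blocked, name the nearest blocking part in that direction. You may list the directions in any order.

+x: blocked by P3; +y: clear; -y: blocked by P9

+x: nearest on ray is P3@(0, 1) ⇒ blocked
-y: nearest on ray is P9@(-1, 0) ⇒ blocked
+y: ray from P10(-1, 1) has no placed part ⇒ clear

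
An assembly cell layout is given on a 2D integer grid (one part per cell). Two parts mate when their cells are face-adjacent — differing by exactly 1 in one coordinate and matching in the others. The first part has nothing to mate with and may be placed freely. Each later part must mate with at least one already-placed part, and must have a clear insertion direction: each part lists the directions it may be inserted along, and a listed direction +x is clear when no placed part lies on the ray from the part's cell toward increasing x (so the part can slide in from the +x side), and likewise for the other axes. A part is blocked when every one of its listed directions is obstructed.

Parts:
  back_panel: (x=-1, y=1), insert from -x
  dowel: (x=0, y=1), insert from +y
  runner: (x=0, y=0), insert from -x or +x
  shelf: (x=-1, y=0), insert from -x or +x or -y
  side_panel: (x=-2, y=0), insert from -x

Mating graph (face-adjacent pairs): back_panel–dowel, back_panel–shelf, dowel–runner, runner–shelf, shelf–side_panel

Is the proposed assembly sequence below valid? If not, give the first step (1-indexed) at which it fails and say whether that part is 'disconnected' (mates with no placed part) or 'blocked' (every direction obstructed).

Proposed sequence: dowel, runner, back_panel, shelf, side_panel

Valid

1. dowel@(0, 1) [+y clear] — {dowel}
2. runner@(0, 0) [-x clear] — {dowel, runner}
3. back_panel@(-1, 1) [-x clear] — {back_panel, dowel, runner}
4. shelf@(-1, 0) [-x clear] — {back_panel, dowel, runner, shelf}
5. side_panel@(-2, 0) [-x clear] — {back_panel, dowel, runner, shelf, side_panel}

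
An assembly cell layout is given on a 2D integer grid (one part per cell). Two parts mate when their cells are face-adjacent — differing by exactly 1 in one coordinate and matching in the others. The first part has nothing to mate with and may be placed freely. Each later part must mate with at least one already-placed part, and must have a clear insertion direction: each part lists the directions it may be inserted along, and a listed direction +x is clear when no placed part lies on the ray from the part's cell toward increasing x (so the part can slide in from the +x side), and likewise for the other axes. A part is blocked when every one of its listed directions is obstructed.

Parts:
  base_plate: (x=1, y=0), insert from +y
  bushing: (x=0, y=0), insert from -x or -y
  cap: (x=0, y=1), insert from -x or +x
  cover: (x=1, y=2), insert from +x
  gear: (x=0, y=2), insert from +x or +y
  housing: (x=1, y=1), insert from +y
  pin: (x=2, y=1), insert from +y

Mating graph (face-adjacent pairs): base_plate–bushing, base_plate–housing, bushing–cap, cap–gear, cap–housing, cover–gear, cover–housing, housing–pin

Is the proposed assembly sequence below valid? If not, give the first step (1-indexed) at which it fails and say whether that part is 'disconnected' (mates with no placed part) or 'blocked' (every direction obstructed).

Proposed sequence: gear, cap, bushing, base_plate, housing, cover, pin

1. gear@(0, 2) [+x clear] — {gear}
2. cap@(0, 1) [-x clear] — {cap, gear}
3. bushing@(0, 0) [-x clear] — {bushing, cap, gear}
4. base_plate@(1, 0) [+y clear] — {base_plate, bushing, cap, gear}
5. housing@(1, 1) [+y clear] — {base_plate, bushing, cap, gear, housing}
6. cover@(1, 2) [+x clear] — {base_plate, bushing, cap, cover, gear, housing}
7. pin@(2, 1) [+y clear] — {base_plate, bushing, cap, cover, gear, housing, pin}

Valid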